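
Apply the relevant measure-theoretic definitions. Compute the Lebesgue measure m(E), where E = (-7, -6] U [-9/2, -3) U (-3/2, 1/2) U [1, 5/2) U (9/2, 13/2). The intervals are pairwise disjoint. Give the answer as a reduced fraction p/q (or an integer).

For pairwise disjoint intervals, m(union_i I_i) = sum_i m(I_i),
and m is invariant under swapping open/closed endpoints (single points have measure 0).
So m(E) = sum_i (b_i - a_i).
  I_1 has length -6 - (-7) = 1.
  I_2 has length -3 - (-9/2) = 3/2.
  I_3 has length 1/2 - (-3/2) = 2.
  I_4 has length 5/2 - 1 = 3/2.
  I_5 has length 13/2 - 9/2 = 2.
Summing:
  m(E) = 1 + 3/2 + 2 + 3/2 + 2 = 8.

8


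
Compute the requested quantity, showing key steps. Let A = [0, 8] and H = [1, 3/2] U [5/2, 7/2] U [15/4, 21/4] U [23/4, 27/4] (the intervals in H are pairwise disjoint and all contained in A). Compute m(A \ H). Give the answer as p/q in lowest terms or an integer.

The ambient interval has length m(A) = 8 - 0 = 8.
Since the holes are disjoint and sit inside A, by finite additivity
  m(H) = sum_i (b_i - a_i), and m(A \ H) = m(A) - m(H).
Computing the hole measures:
  m(H_1) = 3/2 - 1 = 1/2.
  m(H_2) = 7/2 - 5/2 = 1.
  m(H_3) = 21/4 - 15/4 = 3/2.
  m(H_4) = 27/4 - 23/4 = 1.
Summed: m(H) = 1/2 + 1 + 3/2 + 1 = 4.
So m(A \ H) = 8 - 4 = 4.

4


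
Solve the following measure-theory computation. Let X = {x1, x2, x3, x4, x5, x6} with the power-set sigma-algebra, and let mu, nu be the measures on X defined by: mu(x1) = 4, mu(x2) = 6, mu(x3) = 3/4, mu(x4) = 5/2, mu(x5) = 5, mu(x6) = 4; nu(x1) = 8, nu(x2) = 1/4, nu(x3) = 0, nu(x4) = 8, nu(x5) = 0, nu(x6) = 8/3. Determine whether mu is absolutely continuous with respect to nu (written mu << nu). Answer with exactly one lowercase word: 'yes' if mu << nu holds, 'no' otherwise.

mu << nu means: every nu-null measurable set is also mu-null; equivalently, for every atom x, if nu({x}) = 0 then mu({x}) = 0.
Checking each atom:
  x1: nu = 8 > 0 -> no constraint.
  x2: nu = 1/4 > 0 -> no constraint.
  x3: nu = 0, mu = 3/4 > 0 -> violates mu << nu.
  x4: nu = 8 > 0 -> no constraint.
  x5: nu = 0, mu = 5 > 0 -> violates mu << nu.
  x6: nu = 8/3 > 0 -> no constraint.
The atom(s) x3, x5 violate the condition (nu = 0 but mu > 0). Therefore mu is NOT absolutely continuous w.r.t. nu.

no


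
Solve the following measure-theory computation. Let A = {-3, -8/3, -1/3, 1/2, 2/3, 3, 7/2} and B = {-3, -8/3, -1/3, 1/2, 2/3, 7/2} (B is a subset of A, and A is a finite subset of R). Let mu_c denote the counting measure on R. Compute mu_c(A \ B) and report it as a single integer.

Counting measure assigns mu_c(E) = |E| (number of elements) when E is finite. For B subset A, A \ B is the set of elements of A not in B, so |A \ B| = |A| - |B|.
|A| = 7, |B| = 6, so mu_c(A \ B) = 7 - 6 = 1.

1


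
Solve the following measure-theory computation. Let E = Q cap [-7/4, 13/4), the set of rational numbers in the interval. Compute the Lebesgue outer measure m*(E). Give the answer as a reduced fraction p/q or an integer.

The set Q cap [-7/4, 13/4) is countable (a subset of the countable set Q). Lebesgue outer measure of any countable set is 0: each singleton {q} has m*({q}) = 0, and by countable subadditivity m*(union_k {q_k}) <= sum_k m*({q_k}) = sum_k 0 = 0. The reverse inequality m*(E) >= 0 is automatic. So m*(Q cap [-7/4, 13/4)) = 0.

0


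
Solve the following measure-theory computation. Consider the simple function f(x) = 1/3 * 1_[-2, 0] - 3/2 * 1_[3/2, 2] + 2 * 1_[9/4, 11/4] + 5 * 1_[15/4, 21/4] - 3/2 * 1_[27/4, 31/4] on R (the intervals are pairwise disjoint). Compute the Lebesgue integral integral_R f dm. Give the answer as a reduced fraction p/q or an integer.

For a simple function f = sum_i c_i * 1_{A_i} with disjoint A_i,
  integral f dm = sum_i c_i * m(A_i).
Lengths of the A_i:
  m(A_1) = 0 - (-2) = 2.
  m(A_2) = 2 - 3/2 = 1/2.
  m(A_3) = 11/4 - 9/4 = 1/2.
  m(A_4) = 21/4 - 15/4 = 3/2.
  m(A_5) = 31/4 - 27/4 = 1.
Contributions c_i * m(A_i):
  (1/3) * (2) = 2/3.
  (-3/2) * (1/2) = -3/4.
  (2) * (1/2) = 1.
  (5) * (3/2) = 15/2.
  (-3/2) * (1) = -3/2.
Total: 2/3 - 3/4 + 1 + 15/2 - 3/2 = 83/12.

83/12


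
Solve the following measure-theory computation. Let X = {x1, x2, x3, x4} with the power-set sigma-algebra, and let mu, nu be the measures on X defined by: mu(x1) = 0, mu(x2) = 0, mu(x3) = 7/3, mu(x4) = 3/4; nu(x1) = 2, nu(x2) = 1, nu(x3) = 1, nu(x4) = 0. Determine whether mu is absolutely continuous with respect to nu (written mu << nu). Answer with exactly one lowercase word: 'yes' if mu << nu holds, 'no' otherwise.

mu << nu means: every nu-null measurable set is also mu-null; equivalently, for every atom x, if nu({x}) = 0 then mu({x}) = 0.
Checking each atom:
  x1: nu = 2 > 0 -> no constraint.
  x2: nu = 1 > 0 -> no constraint.
  x3: nu = 1 > 0 -> no constraint.
  x4: nu = 0, mu = 3/4 > 0 -> violates mu << nu.
The atom(s) x4 violate the condition (nu = 0 but mu > 0). Therefore mu is NOT absolutely continuous w.r.t. nu.

no


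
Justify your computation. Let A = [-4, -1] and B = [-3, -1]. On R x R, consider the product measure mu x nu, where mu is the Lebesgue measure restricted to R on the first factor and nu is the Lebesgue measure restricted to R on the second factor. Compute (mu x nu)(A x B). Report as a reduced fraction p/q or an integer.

For a measurable rectangle A x B, the product measure satisfies
  (mu x nu)(A x B) = mu(A) * nu(B).
  mu(A) = 3.
  nu(B) = 2.
  (mu x nu)(A x B) = 3 * 2 = 6.

6


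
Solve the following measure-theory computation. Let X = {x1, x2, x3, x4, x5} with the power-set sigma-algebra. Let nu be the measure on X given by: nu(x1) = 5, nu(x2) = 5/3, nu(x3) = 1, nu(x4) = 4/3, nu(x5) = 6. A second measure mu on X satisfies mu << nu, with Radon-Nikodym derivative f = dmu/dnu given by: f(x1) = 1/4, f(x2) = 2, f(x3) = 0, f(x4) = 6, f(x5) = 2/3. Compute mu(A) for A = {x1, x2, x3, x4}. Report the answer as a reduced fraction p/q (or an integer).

By the defining property of the Radon-Nikodym derivative, for every measurable set A,
  mu(A) = integral_A f dnu.
Since nu is a discrete measure concentrated on the atoms of X, the integral over A reduces to the sum
  mu(A) = sum_{x in A} f(x) * nu({x}).
Computing each term:
  x1: f(x1) * nu(x1) = 1/4 * 5 = 5/4.
  x2: f(x2) * nu(x2) = 2 * 5/3 = 10/3.
  x3: f(x3) * nu(x3) = 0 * 1 = 0.
  x4: f(x4) * nu(x4) = 6 * 4/3 = 8.
Summing: mu(A) = 5/4 + 10/3 + 0 + 8 = 151/12.

151/12


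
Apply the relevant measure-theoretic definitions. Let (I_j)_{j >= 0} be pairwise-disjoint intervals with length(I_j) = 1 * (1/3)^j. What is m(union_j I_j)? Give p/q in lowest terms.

By countable additivity of the Lebesgue measure on pairwise disjoint measurable sets,
  m(union_{j >= 0} I_j) = sum_{j >= 0} m(I_j) = sum_{j >= 0} a * r^j,
  with a = 1 and r = 1/3.
Since 0 < r = 1/3 < 1, the geometric series converges:
  sum_{j >= 0} a * r^j = a / (1 - r).
  = 1 / (1 - 1/3)
  = 1 / (2/3)
  = 3/2.

3/2


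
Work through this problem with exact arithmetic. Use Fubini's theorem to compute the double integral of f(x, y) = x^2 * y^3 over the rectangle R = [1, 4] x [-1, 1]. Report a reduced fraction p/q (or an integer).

f(x, y) is a tensor product of a function of x and a function of y, and both factors are bounded continuous (hence Lebesgue integrable) on the rectangle, so Fubini's theorem applies:
  integral_R f d(m x m) = (integral_a1^b1 x^2 dx) * (integral_a2^b2 y^3 dy).
Inner integral in x: integral_{1}^{4} x^2 dx = (4^3 - 1^3)/3
  = 21.
Inner integral in y: integral_{-1}^{1} y^3 dy = (1^4 - (-1)^4)/4
  = 0.
Product: (21) * (0) = 0.

0


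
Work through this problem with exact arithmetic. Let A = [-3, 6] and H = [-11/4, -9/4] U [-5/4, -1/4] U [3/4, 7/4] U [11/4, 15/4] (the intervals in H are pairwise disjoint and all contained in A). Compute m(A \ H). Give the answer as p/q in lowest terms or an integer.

The ambient interval has length m(A) = 6 - (-3) = 9.
Since the holes are disjoint and sit inside A, by finite additivity
  m(H) = sum_i (b_i - a_i), and m(A \ H) = m(A) - m(H).
Computing the hole measures:
  m(H_1) = -9/4 - (-11/4) = 1/2.
  m(H_2) = -1/4 - (-5/4) = 1.
  m(H_3) = 7/4 - 3/4 = 1.
  m(H_4) = 15/4 - 11/4 = 1.
Summed: m(H) = 1/2 + 1 + 1 + 1 = 7/2.
So m(A \ H) = 9 - 7/2 = 11/2.

11/2


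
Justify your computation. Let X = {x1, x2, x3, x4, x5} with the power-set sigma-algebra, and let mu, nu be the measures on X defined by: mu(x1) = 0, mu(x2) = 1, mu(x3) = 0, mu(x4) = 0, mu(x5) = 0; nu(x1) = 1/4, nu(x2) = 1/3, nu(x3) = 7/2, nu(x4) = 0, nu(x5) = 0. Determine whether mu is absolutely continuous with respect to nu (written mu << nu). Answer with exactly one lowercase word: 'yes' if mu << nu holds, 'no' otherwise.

mu << nu means: every nu-null measurable set is also mu-null; equivalently, for every atom x, if nu({x}) = 0 then mu({x}) = 0.
Checking each atom:
  x1: nu = 1/4 > 0 -> no constraint.
  x2: nu = 1/3 > 0 -> no constraint.
  x3: nu = 7/2 > 0 -> no constraint.
  x4: nu = 0, mu = 0 -> consistent with mu << nu.
  x5: nu = 0, mu = 0 -> consistent with mu << nu.
No atom violates the condition. Therefore mu << nu.

yes


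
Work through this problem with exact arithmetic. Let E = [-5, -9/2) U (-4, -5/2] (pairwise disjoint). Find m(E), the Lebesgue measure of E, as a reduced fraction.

For pairwise disjoint intervals, m(union_i I_i) = sum_i m(I_i),
and m is invariant under swapping open/closed endpoints (single points have measure 0).
So m(E) = sum_i (b_i - a_i).
  I_1 has length -9/2 - (-5) = 1/2.
  I_2 has length -5/2 - (-4) = 3/2.
Summing:
  m(E) = 1/2 + 3/2 = 2.

2


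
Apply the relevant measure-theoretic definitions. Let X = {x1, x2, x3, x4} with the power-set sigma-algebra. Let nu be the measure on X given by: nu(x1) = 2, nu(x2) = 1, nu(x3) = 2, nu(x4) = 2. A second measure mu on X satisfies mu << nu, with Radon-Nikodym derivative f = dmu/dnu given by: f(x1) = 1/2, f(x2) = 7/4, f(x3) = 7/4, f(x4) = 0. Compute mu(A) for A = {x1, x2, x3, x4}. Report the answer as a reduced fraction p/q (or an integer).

By the defining property of the Radon-Nikodym derivative, for every measurable set A,
  mu(A) = integral_A f dnu.
Since nu is a discrete measure concentrated on the atoms of X, the integral over A reduces to the sum
  mu(A) = sum_{x in A} f(x) * nu({x}).
Computing each term:
  x1: f(x1) * nu(x1) = 1/2 * 2 = 1.
  x2: f(x2) * nu(x2) = 7/4 * 1 = 7/4.
  x3: f(x3) * nu(x3) = 7/4 * 2 = 7/2.
  x4: f(x4) * nu(x4) = 0 * 2 = 0.
Summing: mu(A) = 1 + 7/4 + 7/2 + 0 = 25/4.

25/4


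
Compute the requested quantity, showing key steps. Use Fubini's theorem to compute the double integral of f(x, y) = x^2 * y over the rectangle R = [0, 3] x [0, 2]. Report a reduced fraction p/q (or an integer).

f(x, y) is a tensor product of a function of x and a function of y, and both factors are bounded continuous (hence Lebesgue integrable) on the rectangle, so Fubini's theorem applies:
  integral_R f d(m x m) = (integral_a1^b1 x^2 dx) * (integral_a2^b2 y dy).
Inner integral in x: integral_{0}^{3} x^2 dx = (3^3 - 0^3)/3
  = 9.
Inner integral in y: integral_{0}^{2} y dy = (2^2 - 0^2)/2
  = 2.
Product: (9) * (2) = 18.

18


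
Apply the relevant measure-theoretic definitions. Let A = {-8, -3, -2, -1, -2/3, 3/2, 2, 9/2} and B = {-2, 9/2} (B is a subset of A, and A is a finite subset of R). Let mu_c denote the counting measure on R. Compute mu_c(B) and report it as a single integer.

Counting measure assigns mu_c(E) = |E| (number of elements) when E is finite.
B has 2 element(s), so mu_c(B) = 2.

2


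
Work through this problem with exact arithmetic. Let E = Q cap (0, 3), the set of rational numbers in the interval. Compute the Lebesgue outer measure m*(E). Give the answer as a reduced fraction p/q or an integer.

Q cap (0, 3) is countable; list its elements as q_1, q_2, ... . Fix eps > 0 and cover the k-th point by an interval of length eps * 2^(-k). The cover has total length eps * sum_{k>=1} 2^(-k) = eps, so by definition of outer measure m*(Q cap (0, 3)) <= eps. Since eps was arbitrary and m* >= 0, the outer measure is 0.

0


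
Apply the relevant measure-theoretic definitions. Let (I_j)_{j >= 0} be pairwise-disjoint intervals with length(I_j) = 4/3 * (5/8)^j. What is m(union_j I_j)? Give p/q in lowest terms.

By countable additivity of the Lebesgue measure on pairwise disjoint measurable sets,
  m(union_{j >= 0} I_j) = sum_{j >= 0} m(I_j) = sum_{j >= 0} a * r^j,
  with a = 4/3 and r = 5/8.
Since 0 < r = 5/8 < 1, the geometric series converges:
  sum_{j >= 0} a * r^j = a / (1 - r).
  = 4/3 / (1 - 5/8)
  = 4/3 / (3/8)
  = 32/9.

32/9


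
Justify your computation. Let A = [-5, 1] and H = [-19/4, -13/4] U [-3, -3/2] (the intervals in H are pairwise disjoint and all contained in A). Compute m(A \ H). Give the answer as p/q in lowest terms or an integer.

The ambient interval has length m(A) = 1 - (-5) = 6.
Since the holes are disjoint and sit inside A, by finite additivity
  m(H) = sum_i (b_i - a_i), and m(A \ H) = m(A) - m(H).
Computing the hole measures:
  m(H_1) = -13/4 - (-19/4) = 3/2.
  m(H_2) = -3/2 - (-3) = 3/2.
Summed: m(H) = 3/2 + 3/2 = 3.
So m(A \ H) = 6 - 3 = 3.

3


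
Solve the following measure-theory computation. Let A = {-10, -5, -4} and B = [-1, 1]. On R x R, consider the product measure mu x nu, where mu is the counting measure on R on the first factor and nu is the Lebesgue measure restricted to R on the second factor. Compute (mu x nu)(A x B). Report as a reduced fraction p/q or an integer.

For a measurable rectangle A x B, the product measure satisfies
  (mu x nu)(A x B) = mu(A) * nu(B).
  mu(A) = 3.
  nu(B) = 2.
  (mu x nu)(A x B) = 3 * 2 = 6.

6


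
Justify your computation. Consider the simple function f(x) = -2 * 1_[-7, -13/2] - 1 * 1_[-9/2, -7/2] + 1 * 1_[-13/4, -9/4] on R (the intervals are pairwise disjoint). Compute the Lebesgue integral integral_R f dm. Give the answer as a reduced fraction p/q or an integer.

For a simple function f = sum_i c_i * 1_{A_i} with disjoint A_i,
  integral f dm = sum_i c_i * m(A_i).
Lengths of the A_i:
  m(A_1) = -13/2 - (-7) = 1/2.
  m(A_2) = -7/2 - (-9/2) = 1.
  m(A_3) = -9/4 - (-13/4) = 1.
Contributions c_i * m(A_i):
  (-2) * (1/2) = -1.
  (-1) * (1) = -1.
  (1) * (1) = 1.
Total: -1 - 1 + 1 = -1.

-1


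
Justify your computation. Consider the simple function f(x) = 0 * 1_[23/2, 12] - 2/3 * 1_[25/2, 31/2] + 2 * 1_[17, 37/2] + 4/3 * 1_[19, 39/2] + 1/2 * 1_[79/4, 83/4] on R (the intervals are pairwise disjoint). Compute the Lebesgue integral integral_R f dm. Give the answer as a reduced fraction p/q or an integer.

For a simple function f = sum_i c_i * 1_{A_i} with disjoint A_i,
  integral f dm = sum_i c_i * m(A_i).
Lengths of the A_i:
  m(A_1) = 12 - 23/2 = 1/2.
  m(A_2) = 31/2 - 25/2 = 3.
  m(A_3) = 37/2 - 17 = 3/2.
  m(A_4) = 39/2 - 19 = 1/2.
  m(A_5) = 83/4 - 79/4 = 1.
Contributions c_i * m(A_i):
  (0) * (1/2) = 0.
  (-2/3) * (3) = -2.
  (2) * (3/2) = 3.
  (4/3) * (1/2) = 2/3.
  (1/2) * (1) = 1/2.
Total: 0 - 2 + 3 + 2/3 + 1/2 = 13/6.

13/6


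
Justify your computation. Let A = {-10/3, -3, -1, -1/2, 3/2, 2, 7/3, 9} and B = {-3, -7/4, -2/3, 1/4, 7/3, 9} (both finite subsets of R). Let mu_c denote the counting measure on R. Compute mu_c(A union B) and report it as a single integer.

Counting measure on a finite set equals cardinality. By inclusion-exclusion, |A union B| = |A| + |B| - |A cap B|.
|A| = 8, |B| = 6, |A cap B| = 3.
So mu_c(A union B) = 8 + 6 - 3 = 11.

11


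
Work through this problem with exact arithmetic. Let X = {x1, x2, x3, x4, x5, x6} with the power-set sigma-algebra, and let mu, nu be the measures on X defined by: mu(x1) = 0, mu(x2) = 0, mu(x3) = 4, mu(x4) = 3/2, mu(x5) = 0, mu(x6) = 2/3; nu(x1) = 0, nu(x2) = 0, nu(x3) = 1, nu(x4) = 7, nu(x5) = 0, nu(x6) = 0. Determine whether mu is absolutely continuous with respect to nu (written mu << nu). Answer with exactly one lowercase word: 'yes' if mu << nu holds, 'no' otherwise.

mu << nu means: every nu-null measurable set is also mu-null; equivalently, for every atom x, if nu({x}) = 0 then mu({x}) = 0.
Checking each atom:
  x1: nu = 0, mu = 0 -> consistent with mu << nu.
  x2: nu = 0, mu = 0 -> consistent with mu << nu.
  x3: nu = 1 > 0 -> no constraint.
  x4: nu = 7 > 0 -> no constraint.
  x5: nu = 0, mu = 0 -> consistent with mu << nu.
  x6: nu = 0, mu = 2/3 > 0 -> violates mu << nu.
The atom(s) x6 violate the condition (nu = 0 but mu > 0). Therefore mu is NOT absolutely continuous w.r.t. nu.

no


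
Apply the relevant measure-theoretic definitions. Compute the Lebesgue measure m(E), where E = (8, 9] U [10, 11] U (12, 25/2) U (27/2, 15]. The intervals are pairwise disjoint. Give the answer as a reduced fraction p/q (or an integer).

For pairwise disjoint intervals, m(union_i I_i) = sum_i m(I_i),
and m is invariant under swapping open/closed endpoints (single points have measure 0).
So m(E) = sum_i (b_i - a_i).
  I_1 has length 9 - 8 = 1.
  I_2 has length 11 - 10 = 1.
  I_3 has length 25/2 - 12 = 1/2.
  I_4 has length 15 - 27/2 = 3/2.
Summing:
  m(E) = 1 + 1 + 1/2 + 3/2 = 4.

4


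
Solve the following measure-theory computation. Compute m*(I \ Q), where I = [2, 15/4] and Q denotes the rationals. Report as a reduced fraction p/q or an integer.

The interval I = [2, 15/4] has m(I) = 15/4 - 2 = 7/4 (endpoints are measure-zero, so open/closed/half-open agree). Write I = (I cap Q) u (I \ Q). The rationals in I are countable, so m*(I cap Q) = 0 (cover each rational by intervals whose total length is arbitrarily small). By countable subadditivity m*(I) <= m*(I cap Q) + m*(I \ Q), hence m*(I \ Q) >= m(I) = 7/4. The reverse inequality m*(I \ Q) <= m*(I) = 7/4 is trivial since (I \ Q) is a subset of I. Therefore m*(I \ Q) = 7/4.

7/4


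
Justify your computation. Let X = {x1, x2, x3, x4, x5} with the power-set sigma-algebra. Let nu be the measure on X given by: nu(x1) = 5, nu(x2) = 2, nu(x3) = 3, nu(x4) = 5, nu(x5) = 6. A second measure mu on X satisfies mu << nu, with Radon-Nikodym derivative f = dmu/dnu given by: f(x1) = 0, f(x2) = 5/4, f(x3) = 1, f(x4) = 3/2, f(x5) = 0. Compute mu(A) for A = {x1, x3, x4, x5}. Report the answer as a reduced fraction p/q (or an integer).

By the defining property of the Radon-Nikodym derivative, for every measurable set A,
  mu(A) = integral_A f dnu.
Since nu is a discrete measure concentrated on the atoms of X, the integral over A reduces to the sum
  mu(A) = sum_{x in A} f(x) * nu({x}).
Computing each term:
  x1: f(x1) * nu(x1) = 0 * 5 = 0.
  x3: f(x3) * nu(x3) = 1 * 3 = 3.
  x4: f(x4) * nu(x4) = 3/2 * 5 = 15/2.
  x5: f(x5) * nu(x5) = 0 * 6 = 0.
Summing: mu(A) = 0 + 3 + 15/2 + 0 = 21/2.

21/2


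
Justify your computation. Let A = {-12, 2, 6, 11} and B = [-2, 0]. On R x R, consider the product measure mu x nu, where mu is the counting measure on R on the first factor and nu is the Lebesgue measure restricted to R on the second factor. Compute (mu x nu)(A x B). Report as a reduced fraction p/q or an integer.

For a measurable rectangle A x B, the product measure satisfies
  (mu x nu)(A x B) = mu(A) * nu(B).
  mu(A) = 4.
  nu(B) = 2.
  (mu x nu)(A x B) = 4 * 2 = 8.

8


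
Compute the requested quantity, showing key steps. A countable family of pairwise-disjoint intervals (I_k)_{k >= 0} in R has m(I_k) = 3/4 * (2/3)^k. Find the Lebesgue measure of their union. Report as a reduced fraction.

By countable additivity of the Lebesgue measure on pairwise disjoint measurable sets,
  m(union_{k >= 0} I_k) = sum_{k >= 0} m(I_k) = sum_{k >= 0} a * r^k,
  with a = 3/4 and r = 2/3.
Since 0 < r = 2/3 < 1, the geometric series converges:
  sum_{k >= 0} a * r^k = a / (1 - r).
  = 3/4 / (1 - 2/3)
  = 3/4 / (1/3)
  = 9/4.

9/4


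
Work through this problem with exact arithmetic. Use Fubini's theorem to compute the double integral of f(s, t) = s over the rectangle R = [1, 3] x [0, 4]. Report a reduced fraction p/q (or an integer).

f(s, t) is a tensor product of a function of s and a function of t, and both factors are bounded continuous (hence Lebesgue integrable) on the rectangle, so Fubini's theorem applies:
  integral_R f d(m x m) = (integral_a1^b1 s ds) * (integral_a2^b2 1 dt).
Inner integral in s: integral_{1}^{3} s ds = (3^2 - 1^2)/2
  = 4.
Inner integral in t: integral_{0}^{4} 1 dt = (4^1 - 0^1)/1
  = 4.
Product: (4) * (4) = 16.

16


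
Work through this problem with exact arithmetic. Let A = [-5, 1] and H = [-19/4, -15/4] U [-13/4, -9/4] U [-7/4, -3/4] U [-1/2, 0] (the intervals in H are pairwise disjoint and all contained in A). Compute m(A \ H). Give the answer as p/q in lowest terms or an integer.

The ambient interval has length m(A) = 1 - (-5) = 6.
Since the holes are disjoint and sit inside A, by finite additivity
  m(H) = sum_i (b_i - a_i), and m(A \ H) = m(A) - m(H).
Computing the hole measures:
  m(H_1) = -15/4 - (-19/4) = 1.
  m(H_2) = -9/4 - (-13/4) = 1.
  m(H_3) = -3/4 - (-7/4) = 1.
  m(H_4) = 0 - (-1/2) = 1/2.
Summed: m(H) = 1 + 1 + 1 + 1/2 = 7/2.
So m(A \ H) = 6 - 7/2 = 5/2.

5/2


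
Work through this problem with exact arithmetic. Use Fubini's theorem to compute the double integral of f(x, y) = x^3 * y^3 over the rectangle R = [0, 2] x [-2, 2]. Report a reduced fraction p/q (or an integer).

f(x, y) is a tensor product of a function of x and a function of y, and both factors are bounded continuous (hence Lebesgue integrable) on the rectangle, so Fubini's theorem applies:
  integral_R f d(m x m) = (integral_a1^b1 x^3 dx) * (integral_a2^b2 y^3 dy).
Inner integral in x: integral_{0}^{2} x^3 dx = (2^4 - 0^4)/4
  = 4.
Inner integral in y: integral_{-2}^{2} y^3 dy = (2^4 - (-2)^4)/4
  = 0.
Product: (4) * (0) = 0.

0


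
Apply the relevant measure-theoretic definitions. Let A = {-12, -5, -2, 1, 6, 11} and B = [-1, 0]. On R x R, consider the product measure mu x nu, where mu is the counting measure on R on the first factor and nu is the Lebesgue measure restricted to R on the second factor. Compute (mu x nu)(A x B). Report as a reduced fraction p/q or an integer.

For a measurable rectangle A x B, the product measure satisfies
  (mu x nu)(A x B) = mu(A) * nu(B).
  mu(A) = 6.
  nu(B) = 1.
  (mu x nu)(A x B) = 6 * 1 = 6.

6


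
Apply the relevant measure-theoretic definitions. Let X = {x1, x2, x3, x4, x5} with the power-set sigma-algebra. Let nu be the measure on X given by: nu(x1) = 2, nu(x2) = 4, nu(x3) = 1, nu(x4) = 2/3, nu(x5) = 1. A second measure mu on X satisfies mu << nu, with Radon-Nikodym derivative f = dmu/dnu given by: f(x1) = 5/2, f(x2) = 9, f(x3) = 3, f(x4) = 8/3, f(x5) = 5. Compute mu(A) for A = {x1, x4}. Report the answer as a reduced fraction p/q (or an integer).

By the defining property of the Radon-Nikodym derivative, for every measurable set A,
  mu(A) = integral_A f dnu.
Since nu is a discrete measure concentrated on the atoms of X, the integral over A reduces to the sum
  mu(A) = sum_{x in A} f(x) * nu({x}).
Computing each term:
  x1: f(x1) * nu(x1) = 5/2 * 2 = 5.
  x4: f(x4) * nu(x4) = 8/3 * 2/3 = 16/9.
Summing: mu(A) = 5 + 16/9 = 61/9.

61/9


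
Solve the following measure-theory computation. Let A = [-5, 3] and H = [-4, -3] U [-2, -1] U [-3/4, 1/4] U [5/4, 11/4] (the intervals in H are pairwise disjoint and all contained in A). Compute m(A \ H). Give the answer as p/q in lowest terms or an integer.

The ambient interval has length m(A) = 3 - (-5) = 8.
Since the holes are disjoint and sit inside A, by finite additivity
  m(H) = sum_i (b_i - a_i), and m(A \ H) = m(A) - m(H).
Computing the hole measures:
  m(H_1) = -3 - (-4) = 1.
  m(H_2) = -1 - (-2) = 1.
  m(H_3) = 1/4 - (-3/4) = 1.
  m(H_4) = 11/4 - 5/4 = 3/2.
Summed: m(H) = 1 + 1 + 1 + 3/2 = 9/2.
So m(A \ H) = 8 - 9/2 = 7/2.

7/2


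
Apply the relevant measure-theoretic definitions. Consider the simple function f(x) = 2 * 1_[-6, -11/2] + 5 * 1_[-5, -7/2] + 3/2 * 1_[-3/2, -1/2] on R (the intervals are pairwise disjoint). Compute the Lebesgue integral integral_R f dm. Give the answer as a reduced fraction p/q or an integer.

For a simple function f = sum_i c_i * 1_{A_i} with disjoint A_i,
  integral f dm = sum_i c_i * m(A_i).
Lengths of the A_i:
  m(A_1) = -11/2 - (-6) = 1/2.
  m(A_2) = -7/2 - (-5) = 3/2.
  m(A_3) = -1/2 - (-3/2) = 1.
Contributions c_i * m(A_i):
  (2) * (1/2) = 1.
  (5) * (3/2) = 15/2.
  (3/2) * (1) = 3/2.
Total: 1 + 15/2 + 3/2 = 10.

10


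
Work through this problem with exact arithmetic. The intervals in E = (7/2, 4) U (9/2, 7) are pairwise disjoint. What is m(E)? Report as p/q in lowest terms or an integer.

For pairwise disjoint intervals, m(union_i I_i) = sum_i m(I_i),
and m is invariant under swapping open/closed endpoints (single points have measure 0).
So m(E) = sum_i (b_i - a_i).
  I_1 has length 4 - 7/2 = 1/2.
  I_2 has length 7 - 9/2 = 5/2.
Summing:
  m(E) = 1/2 + 5/2 = 3.

3


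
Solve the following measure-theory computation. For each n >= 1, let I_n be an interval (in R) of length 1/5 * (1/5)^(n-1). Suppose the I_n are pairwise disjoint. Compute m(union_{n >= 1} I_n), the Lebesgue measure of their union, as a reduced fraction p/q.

By countable additivity of the Lebesgue measure on pairwise disjoint measurable sets,
  m(union_{n >= 1} I_n) = sum_{n >= 1} m(I_n) = sum_{n >= 1} a * r^(n-1),
  with a = 1/5 and r = 1/5.
Since 0 < r = 1/5 < 1, the geometric series converges:
  sum_{n >= 1} a * r^(n-1) = a / (1 - r).
  = 1/5 / (1 - 1/5)
  = 1/5 / (4/5)
  = 1/4.

1/4


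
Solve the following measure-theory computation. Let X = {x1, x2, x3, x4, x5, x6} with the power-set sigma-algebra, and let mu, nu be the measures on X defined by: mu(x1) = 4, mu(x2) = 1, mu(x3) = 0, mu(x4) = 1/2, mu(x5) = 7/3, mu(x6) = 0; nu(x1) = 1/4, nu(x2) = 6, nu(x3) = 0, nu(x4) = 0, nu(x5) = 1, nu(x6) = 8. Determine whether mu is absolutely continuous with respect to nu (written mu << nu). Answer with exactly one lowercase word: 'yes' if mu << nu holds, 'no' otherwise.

mu << nu means: every nu-null measurable set is also mu-null; equivalently, for every atom x, if nu({x}) = 0 then mu({x}) = 0.
Checking each atom:
  x1: nu = 1/4 > 0 -> no constraint.
  x2: nu = 6 > 0 -> no constraint.
  x3: nu = 0, mu = 0 -> consistent with mu << nu.
  x4: nu = 0, mu = 1/2 > 0 -> violates mu << nu.
  x5: nu = 1 > 0 -> no constraint.
  x6: nu = 8 > 0 -> no constraint.
The atom(s) x4 violate the condition (nu = 0 but mu > 0). Therefore mu is NOT absolutely continuous w.r.t. nu.

no


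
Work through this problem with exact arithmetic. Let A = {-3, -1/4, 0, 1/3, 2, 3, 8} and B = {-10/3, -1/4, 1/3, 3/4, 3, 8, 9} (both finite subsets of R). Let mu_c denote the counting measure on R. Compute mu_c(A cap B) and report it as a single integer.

Counting measure on a finite set equals cardinality. mu_c(A cap B) = |A cap B| (elements appearing in both).
Enumerating the elements of A that also lie in B gives 4 element(s).
So mu_c(A cap B) = 4.

4


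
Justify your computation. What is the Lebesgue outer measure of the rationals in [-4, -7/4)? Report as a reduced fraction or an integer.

The set Q cap [-4, -7/4) is countable (a subset of the countable set Q). Lebesgue outer measure of any countable set is 0: each singleton {q} has m*({q}) = 0, and by countable subadditivity m*(union_k {q_k}) <= sum_k m*({q_k}) = sum_k 0 = 0. The reverse inequality m*(E) >= 0 is automatic. So m*(Q cap [-4, -7/4)) = 0.

0


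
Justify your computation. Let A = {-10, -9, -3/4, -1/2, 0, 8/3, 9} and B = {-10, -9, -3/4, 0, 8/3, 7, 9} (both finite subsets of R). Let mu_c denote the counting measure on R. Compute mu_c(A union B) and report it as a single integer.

Counting measure on a finite set equals cardinality. By inclusion-exclusion, |A union B| = |A| + |B| - |A cap B|.
|A| = 7, |B| = 7, |A cap B| = 6.
So mu_c(A union B) = 7 + 7 - 6 = 8.

8


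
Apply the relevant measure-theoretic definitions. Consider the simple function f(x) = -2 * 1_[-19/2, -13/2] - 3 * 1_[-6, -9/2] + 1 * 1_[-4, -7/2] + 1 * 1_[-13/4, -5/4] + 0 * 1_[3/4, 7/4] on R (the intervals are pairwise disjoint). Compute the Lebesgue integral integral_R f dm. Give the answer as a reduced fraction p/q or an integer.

For a simple function f = sum_i c_i * 1_{A_i} with disjoint A_i,
  integral f dm = sum_i c_i * m(A_i).
Lengths of the A_i:
  m(A_1) = -13/2 - (-19/2) = 3.
  m(A_2) = -9/2 - (-6) = 3/2.
  m(A_3) = -7/2 - (-4) = 1/2.
  m(A_4) = -5/4 - (-13/4) = 2.
  m(A_5) = 7/4 - 3/4 = 1.
Contributions c_i * m(A_i):
  (-2) * (3) = -6.
  (-3) * (3/2) = -9/2.
  (1) * (1/2) = 1/2.
  (1) * (2) = 2.
  (0) * (1) = 0.
Total: -6 - 9/2 + 1/2 + 2 + 0 = -8.

-8


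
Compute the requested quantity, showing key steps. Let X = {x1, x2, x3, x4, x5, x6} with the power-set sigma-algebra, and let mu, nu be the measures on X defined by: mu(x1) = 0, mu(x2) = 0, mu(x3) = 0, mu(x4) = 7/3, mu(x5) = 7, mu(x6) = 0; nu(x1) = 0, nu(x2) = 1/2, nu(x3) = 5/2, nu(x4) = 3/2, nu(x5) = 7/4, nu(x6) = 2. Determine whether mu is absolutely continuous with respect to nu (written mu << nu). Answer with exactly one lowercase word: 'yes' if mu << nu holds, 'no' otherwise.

mu << nu means: every nu-null measurable set is also mu-null; equivalently, for every atom x, if nu({x}) = 0 then mu({x}) = 0.
Checking each atom:
  x1: nu = 0, mu = 0 -> consistent with mu << nu.
  x2: nu = 1/2 > 0 -> no constraint.
  x3: nu = 5/2 > 0 -> no constraint.
  x4: nu = 3/2 > 0 -> no constraint.
  x5: nu = 7/4 > 0 -> no constraint.
  x6: nu = 2 > 0 -> no constraint.
No atom violates the condition. Therefore mu << nu.

yes


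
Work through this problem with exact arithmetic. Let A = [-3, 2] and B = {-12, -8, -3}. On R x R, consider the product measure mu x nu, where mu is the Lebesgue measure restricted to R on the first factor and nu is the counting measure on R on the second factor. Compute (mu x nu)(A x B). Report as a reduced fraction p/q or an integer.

For a measurable rectangle A x B, the product measure satisfies
  (mu x nu)(A x B) = mu(A) * nu(B).
  mu(A) = 5.
  nu(B) = 3.
  (mu x nu)(A x B) = 5 * 3 = 15.

15


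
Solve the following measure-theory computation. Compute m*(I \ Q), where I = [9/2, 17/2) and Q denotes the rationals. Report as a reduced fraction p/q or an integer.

The interval I = [9/2, 17/2) has m(I) = 17/2 - 9/2 = 4 (endpoints are measure-zero, so open/closed/half-open agree). Write I = (I cap Q) u (I \ Q). The rationals in I are countable, so m*(I cap Q) = 0 (cover each rational by intervals whose total length is arbitrarily small). By countable subadditivity m*(I) <= m*(I cap Q) + m*(I \ Q), hence m*(I \ Q) >= m(I) = 4. The reverse inequality m*(I \ Q) <= m*(I) = 4 is trivial since (I \ Q) is a subset of I. Therefore m*(I \ Q) = 4.

4


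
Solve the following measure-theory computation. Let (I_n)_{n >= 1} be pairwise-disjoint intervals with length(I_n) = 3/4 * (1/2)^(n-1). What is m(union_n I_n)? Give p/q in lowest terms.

By countable additivity of the Lebesgue measure on pairwise disjoint measurable sets,
  m(union_{n >= 1} I_n) = sum_{n >= 1} m(I_n) = sum_{n >= 1} a * r^(n-1),
  with a = 3/4 and r = 1/2.
Since 0 < r = 1/2 < 1, the geometric series converges:
  sum_{n >= 1} a * r^(n-1) = a / (1 - r).
  = 3/4 / (1 - 1/2)
  = 3/4 / (1/2)
  = 3/2.

3/2


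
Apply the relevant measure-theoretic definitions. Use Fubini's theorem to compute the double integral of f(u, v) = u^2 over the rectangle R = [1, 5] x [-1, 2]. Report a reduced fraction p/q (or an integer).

f(u, v) is a tensor product of a function of u and a function of v, and both factors are bounded continuous (hence Lebesgue integrable) on the rectangle, so Fubini's theorem applies:
  integral_R f d(m x m) = (integral_a1^b1 u^2 du) * (integral_a2^b2 1 dv).
Inner integral in u: integral_{1}^{5} u^2 du = (5^3 - 1^3)/3
  = 124/3.
Inner integral in v: integral_{-1}^{2} 1 dv = (2^1 - (-1)^1)/1
  = 3.
Product: (124/3) * (3) = 124.

124


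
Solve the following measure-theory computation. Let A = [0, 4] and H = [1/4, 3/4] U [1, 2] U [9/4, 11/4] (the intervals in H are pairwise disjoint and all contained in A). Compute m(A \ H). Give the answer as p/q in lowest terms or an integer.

The ambient interval has length m(A) = 4 - 0 = 4.
Since the holes are disjoint and sit inside A, by finite additivity
  m(H) = sum_i (b_i - a_i), and m(A \ H) = m(A) - m(H).
Computing the hole measures:
  m(H_1) = 3/4 - 1/4 = 1/2.
  m(H_2) = 2 - 1 = 1.
  m(H_3) = 11/4 - 9/4 = 1/2.
Summed: m(H) = 1/2 + 1 + 1/2 = 2.
So m(A \ H) = 4 - 2 = 2.

2


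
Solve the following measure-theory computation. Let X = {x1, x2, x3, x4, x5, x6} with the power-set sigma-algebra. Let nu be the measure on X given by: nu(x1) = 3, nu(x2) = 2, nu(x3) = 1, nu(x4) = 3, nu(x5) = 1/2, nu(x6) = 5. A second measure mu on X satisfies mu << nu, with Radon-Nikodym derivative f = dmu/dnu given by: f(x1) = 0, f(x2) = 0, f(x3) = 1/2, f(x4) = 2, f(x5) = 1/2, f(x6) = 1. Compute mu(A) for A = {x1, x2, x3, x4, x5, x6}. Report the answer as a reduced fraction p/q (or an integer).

By the defining property of the Radon-Nikodym derivative, for every measurable set A,
  mu(A) = integral_A f dnu.
Since nu is a discrete measure concentrated on the atoms of X, the integral over A reduces to the sum
  mu(A) = sum_{x in A} f(x) * nu({x}).
Computing each term:
  x1: f(x1) * nu(x1) = 0 * 3 = 0.
  x2: f(x2) * nu(x2) = 0 * 2 = 0.
  x3: f(x3) * nu(x3) = 1/2 * 1 = 1/2.
  x4: f(x4) * nu(x4) = 2 * 3 = 6.
  x5: f(x5) * nu(x5) = 1/2 * 1/2 = 1/4.
  x6: f(x6) * nu(x6) = 1 * 5 = 5.
Summing: mu(A) = 0 + 0 + 1/2 + 6 + 1/4 + 5 = 47/4.

47/4


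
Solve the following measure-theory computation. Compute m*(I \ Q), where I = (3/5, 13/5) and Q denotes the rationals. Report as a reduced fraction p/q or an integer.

The interval I = (3/5, 13/5) has m(I) = 13/5 - 3/5 = 2 (endpoints are measure-zero, so open/closed/half-open agree). Write I = (I cap Q) u (I \ Q). The rationals in I are countable, so m*(I cap Q) = 0 (cover each rational by intervals whose total length is arbitrarily small). By countable subadditivity m*(I) <= m*(I cap Q) + m*(I \ Q), hence m*(I \ Q) >= m(I) = 2. The reverse inequality m*(I \ Q) <= m*(I) = 2 is trivial since (I \ Q) is a subset of I. Therefore m*(I \ Q) = 2.

2


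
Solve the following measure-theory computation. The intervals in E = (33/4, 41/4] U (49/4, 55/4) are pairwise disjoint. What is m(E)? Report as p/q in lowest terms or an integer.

For pairwise disjoint intervals, m(union_i I_i) = sum_i m(I_i),
and m is invariant under swapping open/closed endpoints (single points have measure 0).
So m(E) = sum_i (b_i - a_i).
  I_1 has length 41/4 - 33/4 = 2.
  I_2 has length 55/4 - 49/4 = 3/2.
Summing:
  m(E) = 2 + 3/2 = 7/2.

7/2


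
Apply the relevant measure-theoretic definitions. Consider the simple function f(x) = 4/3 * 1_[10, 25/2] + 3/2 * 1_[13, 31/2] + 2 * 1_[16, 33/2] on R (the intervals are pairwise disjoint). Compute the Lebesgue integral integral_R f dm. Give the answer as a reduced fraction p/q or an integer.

For a simple function f = sum_i c_i * 1_{A_i} with disjoint A_i,
  integral f dm = sum_i c_i * m(A_i).
Lengths of the A_i:
  m(A_1) = 25/2 - 10 = 5/2.
  m(A_2) = 31/2 - 13 = 5/2.
  m(A_3) = 33/2 - 16 = 1/2.
Contributions c_i * m(A_i):
  (4/3) * (5/2) = 10/3.
  (3/2) * (5/2) = 15/4.
  (2) * (1/2) = 1.
Total: 10/3 + 15/4 + 1 = 97/12.

97/12


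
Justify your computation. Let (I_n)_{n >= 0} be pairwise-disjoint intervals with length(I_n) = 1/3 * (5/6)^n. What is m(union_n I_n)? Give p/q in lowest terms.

By countable additivity of the Lebesgue measure on pairwise disjoint measurable sets,
  m(union_{n >= 0} I_n) = sum_{n >= 0} m(I_n) = sum_{n >= 0} a * r^n,
  with a = 1/3 and r = 5/6.
Since 0 < r = 5/6 < 1, the geometric series converges:
  sum_{n >= 0} a * r^n = a / (1 - r).
  = 1/3 / (1 - 5/6)
  = 1/3 / (1/6)
  = 2.

2


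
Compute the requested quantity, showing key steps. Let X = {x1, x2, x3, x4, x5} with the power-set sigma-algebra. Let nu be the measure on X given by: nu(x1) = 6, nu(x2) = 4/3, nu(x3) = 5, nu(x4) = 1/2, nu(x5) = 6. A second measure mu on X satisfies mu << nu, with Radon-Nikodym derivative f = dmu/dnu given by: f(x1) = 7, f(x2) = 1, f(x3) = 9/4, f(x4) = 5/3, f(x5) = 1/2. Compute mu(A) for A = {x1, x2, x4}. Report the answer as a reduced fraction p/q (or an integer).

By the defining property of the Radon-Nikodym derivative, for every measurable set A,
  mu(A) = integral_A f dnu.
Since nu is a discrete measure concentrated on the atoms of X, the integral over A reduces to the sum
  mu(A) = sum_{x in A} f(x) * nu({x}).
Computing each term:
  x1: f(x1) * nu(x1) = 7 * 6 = 42.
  x2: f(x2) * nu(x2) = 1 * 4/3 = 4/3.
  x4: f(x4) * nu(x4) = 5/3 * 1/2 = 5/6.
Summing: mu(A) = 42 + 4/3 + 5/6 = 265/6.

265/6


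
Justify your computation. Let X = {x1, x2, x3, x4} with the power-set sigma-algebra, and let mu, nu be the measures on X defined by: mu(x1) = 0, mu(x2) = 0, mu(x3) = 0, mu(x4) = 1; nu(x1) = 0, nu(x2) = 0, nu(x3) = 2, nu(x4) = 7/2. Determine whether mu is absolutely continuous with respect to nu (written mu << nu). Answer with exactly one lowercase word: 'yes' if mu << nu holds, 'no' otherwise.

mu << nu means: every nu-null measurable set is also mu-null; equivalently, for every atom x, if nu({x}) = 0 then mu({x}) = 0.
Checking each atom:
  x1: nu = 0, mu = 0 -> consistent with mu << nu.
  x2: nu = 0, mu = 0 -> consistent with mu << nu.
  x3: nu = 2 > 0 -> no constraint.
  x4: nu = 7/2 > 0 -> no constraint.
No atom violates the condition. Therefore mu << nu.

yes


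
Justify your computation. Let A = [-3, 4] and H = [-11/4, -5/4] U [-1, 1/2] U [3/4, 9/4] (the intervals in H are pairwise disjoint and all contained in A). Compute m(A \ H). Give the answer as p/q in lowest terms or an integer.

The ambient interval has length m(A) = 4 - (-3) = 7.
Since the holes are disjoint and sit inside A, by finite additivity
  m(H) = sum_i (b_i - a_i), and m(A \ H) = m(A) - m(H).
Computing the hole measures:
  m(H_1) = -5/4 - (-11/4) = 3/2.
  m(H_2) = 1/2 - (-1) = 3/2.
  m(H_3) = 9/4 - 3/4 = 3/2.
Summed: m(H) = 3/2 + 3/2 + 3/2 = 9/2.
So m(A \ H) = 7 - 9/2 = 5/2.

5/2


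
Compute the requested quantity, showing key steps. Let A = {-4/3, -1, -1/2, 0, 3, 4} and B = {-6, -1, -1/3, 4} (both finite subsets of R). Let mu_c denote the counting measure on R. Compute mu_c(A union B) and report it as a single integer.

Counting measure on a finite set equals cardinality. By inclusion-exclusion, |A union B| = |A| + |B| - |A cap B|.
|A| = 6, |B| = 4, |A cap B| = 2.
So mu_c(A union B) = 6 + 4 - 2 = 8.

8


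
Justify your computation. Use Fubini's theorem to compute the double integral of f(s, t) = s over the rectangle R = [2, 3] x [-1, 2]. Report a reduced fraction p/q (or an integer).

f(s, t) is a tensor product of a function of s and a function of t, and both factors are bounded continuous (hence Lebesgue integrable) on the rectangle, so Fubini's theorem applies:
  integral_R f d(m x m) = (integral_a1^b1 s ds) * (integral_a2^b2 1 dt).
Inner integral in s: integral_{2}^{3} s ds = (3^2 - 2^2)/2
  = 5/2.
Inner integral in t: integral_{-1}^{2} 1 dt = (2^1 - (-1)^1)/1
  = 3.
Product: (5/2) * (3) = 15/2.

15/2


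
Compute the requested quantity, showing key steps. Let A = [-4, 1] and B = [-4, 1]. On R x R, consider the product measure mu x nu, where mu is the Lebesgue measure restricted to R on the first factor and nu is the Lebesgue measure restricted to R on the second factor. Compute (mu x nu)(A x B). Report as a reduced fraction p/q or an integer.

For a measurable rectangle A x B, the product measure satisfies
  (mu x nu)(A x B) = mu(A) * nu(B).
  mu(A) = 5.
  nu(B) = 5.
  (mu x nu)(A x B) = 5 * 5 = 25.

25


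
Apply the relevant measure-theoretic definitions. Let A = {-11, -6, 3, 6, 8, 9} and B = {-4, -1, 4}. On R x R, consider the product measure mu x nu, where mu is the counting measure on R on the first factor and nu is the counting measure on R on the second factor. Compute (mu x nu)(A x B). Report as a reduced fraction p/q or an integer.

For a measurable rectangle A x B, the product measure satisfies
  (mu x nu)(A x B) = mu(A) * nu(B).
  mu(A) = 6.
  nu(B) = 3.
  (mu x nu)(A x B) = 6 * 3 = 18.

18


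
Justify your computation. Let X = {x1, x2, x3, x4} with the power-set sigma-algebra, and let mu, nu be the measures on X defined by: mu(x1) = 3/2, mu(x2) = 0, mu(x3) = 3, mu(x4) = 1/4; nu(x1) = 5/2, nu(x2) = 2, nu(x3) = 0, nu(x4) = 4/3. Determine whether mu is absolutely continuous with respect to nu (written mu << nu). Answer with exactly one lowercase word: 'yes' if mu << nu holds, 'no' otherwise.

mu << nu means: every nu-null measurable set is also mu-null; equivalently, for every atom x, if nu({x}) = 0 then mu({x}) = 0.
Checking each atom:
  x1: nu = 5/2 > 0 -> no constraint.
  x2: nu = 2 > 0 -> no constraint.
  x3: nu = 0, mu = 3 > 0 -> violates mu << nu.
  x4: nu = 4/3 > 0 -> no constraint.
The atom(s) x3 violate the condition (nu = 0 but mu > 0). Therefore mu is NOT absolutely continuous w.r.t. nu.

no
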